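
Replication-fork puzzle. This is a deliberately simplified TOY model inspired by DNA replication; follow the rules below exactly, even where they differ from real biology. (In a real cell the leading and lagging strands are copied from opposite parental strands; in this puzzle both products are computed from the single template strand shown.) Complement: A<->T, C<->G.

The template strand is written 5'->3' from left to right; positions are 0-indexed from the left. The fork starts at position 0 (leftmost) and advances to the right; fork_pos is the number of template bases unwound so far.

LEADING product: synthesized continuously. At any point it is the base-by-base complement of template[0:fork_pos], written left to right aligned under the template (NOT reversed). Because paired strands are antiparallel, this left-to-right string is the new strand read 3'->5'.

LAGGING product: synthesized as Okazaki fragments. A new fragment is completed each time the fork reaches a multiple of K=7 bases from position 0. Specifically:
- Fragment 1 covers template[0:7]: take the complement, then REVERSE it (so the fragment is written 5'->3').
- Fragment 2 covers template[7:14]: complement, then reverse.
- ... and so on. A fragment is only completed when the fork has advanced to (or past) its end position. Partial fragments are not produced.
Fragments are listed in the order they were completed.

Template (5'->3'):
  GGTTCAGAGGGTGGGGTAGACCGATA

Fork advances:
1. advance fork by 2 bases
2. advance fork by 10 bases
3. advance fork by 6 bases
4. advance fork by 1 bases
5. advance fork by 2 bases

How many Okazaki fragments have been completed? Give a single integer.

Step 1: advance 2 -> fork_pos = 0 + 2 = 2. Next multiple of 7 is 7 (not reached); still 0 fragment(s).
Step 2: advance 10 -> fork_pos = 2 + 10 = 12. Reached multiple(s) of 7: 7 -> fragment 1 completed (1 total).
Step 3: advance 6 -> fork_pos = 12 + 6 = 18. Reached multiple(s) of 7: 14 -> fragment 2 completed (2 total).
Step 4: advance 1 -> fork_pos = 18 + 1 = 19. Next multiple of 7 is 21 (not reached); still 2 fragment(s).
Step 5: advance 2 -> fork_pos = 19 + 2 = 21. Reached multiple(s) of 7: 21 -> fragment 3 completed (3 total).
Check: final fork_pos = 21; the multiples of 7 that are <= 21 are 7..21 -> 21 // 7 = 3 completed fragment(s).

Answer: 3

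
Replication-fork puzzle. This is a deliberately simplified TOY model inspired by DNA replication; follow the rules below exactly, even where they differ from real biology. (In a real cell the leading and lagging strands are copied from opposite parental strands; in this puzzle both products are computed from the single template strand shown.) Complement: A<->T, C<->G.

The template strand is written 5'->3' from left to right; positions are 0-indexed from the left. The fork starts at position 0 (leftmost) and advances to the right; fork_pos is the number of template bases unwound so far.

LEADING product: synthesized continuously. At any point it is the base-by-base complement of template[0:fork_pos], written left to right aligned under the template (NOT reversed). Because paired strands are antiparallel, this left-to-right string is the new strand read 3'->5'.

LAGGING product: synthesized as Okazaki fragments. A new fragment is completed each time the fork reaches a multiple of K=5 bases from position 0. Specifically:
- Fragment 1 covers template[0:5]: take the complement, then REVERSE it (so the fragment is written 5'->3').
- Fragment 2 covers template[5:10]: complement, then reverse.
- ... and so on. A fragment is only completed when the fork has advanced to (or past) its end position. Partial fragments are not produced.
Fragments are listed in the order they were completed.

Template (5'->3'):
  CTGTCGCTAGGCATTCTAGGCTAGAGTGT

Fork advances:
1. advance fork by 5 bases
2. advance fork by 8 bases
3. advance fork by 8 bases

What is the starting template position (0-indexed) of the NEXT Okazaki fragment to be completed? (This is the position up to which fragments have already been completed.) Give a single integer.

Answer: 20

Derivation:
Step 1: advance 5 -> fork_pos = 0 + 5 = 5. Reached multiple(s) of 5: 5 -> fragment 1 completed (1 total).
Step 2: advance 8 -> fork_pos = 5 + 8 = 13. Reached multiple(s) of 5: 10 -> fragment 2 completed (2 total).
Step 3: advance 8 -> fork_pos = 13 + 8 = 21. Reached multiple(s) of 5: 15, 20 -> fragments 3-4 completed (4 total).
4 fragment(s) completed, covering template[0:20] (4 x 5 = 20). The next fragment, fragment 5, covers template[20:25], so it starts at position 20.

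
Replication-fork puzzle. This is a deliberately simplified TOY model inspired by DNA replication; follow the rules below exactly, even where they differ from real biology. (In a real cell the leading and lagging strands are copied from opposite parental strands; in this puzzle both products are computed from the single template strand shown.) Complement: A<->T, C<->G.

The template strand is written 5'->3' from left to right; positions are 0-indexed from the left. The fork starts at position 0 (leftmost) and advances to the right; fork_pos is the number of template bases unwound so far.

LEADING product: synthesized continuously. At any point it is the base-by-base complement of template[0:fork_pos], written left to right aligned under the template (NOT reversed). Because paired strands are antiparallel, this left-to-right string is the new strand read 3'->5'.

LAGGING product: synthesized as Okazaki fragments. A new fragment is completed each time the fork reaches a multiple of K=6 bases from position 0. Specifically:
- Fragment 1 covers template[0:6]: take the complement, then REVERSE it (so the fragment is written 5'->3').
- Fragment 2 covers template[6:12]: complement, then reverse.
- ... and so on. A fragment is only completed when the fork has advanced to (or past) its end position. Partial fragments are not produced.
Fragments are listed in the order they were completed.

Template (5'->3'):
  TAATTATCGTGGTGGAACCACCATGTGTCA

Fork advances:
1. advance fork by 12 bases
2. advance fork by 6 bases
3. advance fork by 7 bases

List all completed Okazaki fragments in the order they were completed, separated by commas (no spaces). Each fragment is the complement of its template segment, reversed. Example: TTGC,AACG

Step 1: advance 12 -> fork_pos = 0 + 12 = 12. Reached multiple(s) of 6: 6, 12 -> fragments 1-2 completed (2 total).
Step 2: advance 6 -> fork_pos = 12 + 6 = 18. Reached multiple(s) of 6: 18 -> fragment 3 completed (3 total).
Step 3: advance 7 -> fork_pos = 18 + 7 = 25. Reached multiple(s) of 6: 24 -> fragment 4 completed (4 total).
Final fork_pos = 25, so 4 fragment(s) are complete. Build each: template segment -> complement -> reverse.
Fragment 1: template[0:6] = TAATTA -> complement ATTAAT -> reversed TAATTA
Fragment 2: template[6:12] = TCGTGG -> complement AGCACC -> reversed CCACGA
Fragment 3: template[12:18] = TGGAAC -> complement ACCTTG -> reversed GTTCCA
Fragment 4: template[18:24] = CACCAT -> complement GTGGTA -> reversed ATGGTG

Answer: TAATTA,CCACGA,GTTCCA,ATGGTG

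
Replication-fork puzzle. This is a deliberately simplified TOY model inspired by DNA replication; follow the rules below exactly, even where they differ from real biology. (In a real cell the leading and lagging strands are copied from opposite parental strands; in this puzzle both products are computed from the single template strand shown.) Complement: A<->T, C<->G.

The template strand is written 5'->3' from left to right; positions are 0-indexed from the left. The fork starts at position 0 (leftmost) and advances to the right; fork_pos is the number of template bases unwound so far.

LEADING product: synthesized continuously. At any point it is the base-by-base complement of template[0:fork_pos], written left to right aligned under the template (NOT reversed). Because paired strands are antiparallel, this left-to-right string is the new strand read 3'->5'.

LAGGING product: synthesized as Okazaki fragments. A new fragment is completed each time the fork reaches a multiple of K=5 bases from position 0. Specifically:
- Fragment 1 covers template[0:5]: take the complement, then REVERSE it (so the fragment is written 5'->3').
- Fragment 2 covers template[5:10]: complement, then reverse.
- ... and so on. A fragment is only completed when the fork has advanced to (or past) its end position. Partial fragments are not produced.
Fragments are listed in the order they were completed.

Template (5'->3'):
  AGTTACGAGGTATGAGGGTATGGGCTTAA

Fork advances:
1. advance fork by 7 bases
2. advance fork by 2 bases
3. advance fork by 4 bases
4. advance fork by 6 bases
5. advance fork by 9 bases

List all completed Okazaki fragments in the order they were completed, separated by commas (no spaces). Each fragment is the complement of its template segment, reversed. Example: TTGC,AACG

Step 1: advance 7 -> fork_pos = 0 + 7 = 7. Reached multiple(s) of 5: 5 -> fragment 1 completed (1 total).
Step 2: advance 2 -> fork_pos = 7 + 2 = 9. Next multiple of 5 is 10 (not reached); still 1 fragment(s).
Step 3: advance 4 -> fork_pos = 9 + 4 = 13. Reached multiple(s) of 5: 10 -> fragment 2 completed (2 total).
Step 4: advance 6 -> fork_pos = 13 + 6 = 19. Reached multiple(s) of 5: 15 -> fragment 3 completed (3 total).
Step 5: advance 9 -> fork_pos = 19 + 9 = 28. Reached multiple(s) of 5: 20, 25 -> fragments 4-5 completed (5 total).
Final fork_pos = 28, so 5 fragment(s) are complete. Build each: template segment -> complement -> reverse.
Fragment 1: template[0:5] = AGTTA -> complement TCAAT -> reversed TAACT
Fragment 2: template[5:10] = CGAGG -> complement GCTCC -> reversed CCTCG
Fragment 3: template[10:15] = TATGA -> complement ATACT -> reversed TCATA
Fragment 4: template[15:20] = GGGTA -> complement CCCAT -> reversed TACCC
Fragment 5: template[20:25] = TGGGC -> complement ACCCG -> reversed GCCCA

Answer: TAACT,CCTCG,TCATA,TACCC,GCCCA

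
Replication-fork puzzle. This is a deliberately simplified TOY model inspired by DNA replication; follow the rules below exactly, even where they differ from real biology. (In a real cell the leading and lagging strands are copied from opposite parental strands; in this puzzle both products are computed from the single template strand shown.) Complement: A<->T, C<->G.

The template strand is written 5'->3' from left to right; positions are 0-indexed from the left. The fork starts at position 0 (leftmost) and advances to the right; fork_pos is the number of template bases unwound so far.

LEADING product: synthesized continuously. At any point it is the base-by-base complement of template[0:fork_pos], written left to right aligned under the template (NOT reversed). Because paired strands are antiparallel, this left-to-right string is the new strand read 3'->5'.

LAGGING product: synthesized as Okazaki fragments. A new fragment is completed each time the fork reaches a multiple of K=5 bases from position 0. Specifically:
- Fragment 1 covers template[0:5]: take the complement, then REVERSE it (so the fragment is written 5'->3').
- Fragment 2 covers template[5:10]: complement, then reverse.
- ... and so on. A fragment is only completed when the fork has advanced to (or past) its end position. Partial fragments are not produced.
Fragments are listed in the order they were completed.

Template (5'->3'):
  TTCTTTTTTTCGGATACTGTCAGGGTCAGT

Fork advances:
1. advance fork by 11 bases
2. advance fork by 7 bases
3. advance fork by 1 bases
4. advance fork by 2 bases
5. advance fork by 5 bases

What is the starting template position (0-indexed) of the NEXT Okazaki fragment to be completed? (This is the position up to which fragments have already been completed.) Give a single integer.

Answer: 25

Derivation:
Step 1: advance 11 -> fork_pos = 0 + 11 = 11. Reached multiple(s) of 5: 5, 10 -> fragments 1-2 completed (2 total).
Step 2: advance 7 -> fork_pos = 11 + 7 = 18. Reached multiple(s) of 5: 15 -> fragment 3 completed (3 total).
Step 3: advance 1 -> fork_pos = 18 + 1 = 19. Next multiple of 5 is 20 (not reached); still 3 fragment(s).
Step 4: advance 2 -> fork_pos = 19 + 2 = 21. Reached multiple(s) of 5: 20 -> fragment 4 completed (4 total).
Step 5: advance 5 -> fork_pos = 21 + 5 = 26. Reached multiple(s) of 5: 25 -> fragment 5 completed (5 total).
5 fragment(s) completed, covering template[0:25] (5 x 5 = 25). The next fragment, fragment 6, covers template[25:30], so it starts at position 25.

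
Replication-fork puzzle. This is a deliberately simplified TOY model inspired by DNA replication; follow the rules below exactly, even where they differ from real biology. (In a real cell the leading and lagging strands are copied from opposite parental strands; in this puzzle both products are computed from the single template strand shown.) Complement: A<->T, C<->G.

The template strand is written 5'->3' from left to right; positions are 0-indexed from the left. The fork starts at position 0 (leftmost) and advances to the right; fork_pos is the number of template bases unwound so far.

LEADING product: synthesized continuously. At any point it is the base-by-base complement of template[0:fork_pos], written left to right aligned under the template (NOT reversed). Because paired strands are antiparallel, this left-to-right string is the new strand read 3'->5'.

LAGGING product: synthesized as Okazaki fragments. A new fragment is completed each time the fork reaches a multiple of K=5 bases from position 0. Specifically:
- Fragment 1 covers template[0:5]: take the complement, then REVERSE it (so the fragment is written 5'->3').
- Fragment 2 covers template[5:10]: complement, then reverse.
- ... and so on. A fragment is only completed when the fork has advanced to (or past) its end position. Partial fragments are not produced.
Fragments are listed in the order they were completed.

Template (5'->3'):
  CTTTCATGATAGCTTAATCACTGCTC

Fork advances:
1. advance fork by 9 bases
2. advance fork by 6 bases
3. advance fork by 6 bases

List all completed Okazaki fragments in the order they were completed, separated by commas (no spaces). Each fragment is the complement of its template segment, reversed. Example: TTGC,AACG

Answer: GAAAG,ATCAT,AAGCT,TGATT

Derivation:
Step 1: advance 9 -> fork_pos = 0 + 9 = 9. Reached multiple(s) of 5: 5 -> fragment 1 completed (1 total).
Step 2: advance 6 -> fork_pos = 9 + 6 = 15. Reached multiple(s) of 5: 10, 15 -> fragments 2-3 completed (3 total).
Step 3: advance 6 -> fork_pos = 15 + 6 = 21. Reached multiple(s) of 5: 20 -> fragment 4 completed (4 total).
Final fork_pos = 21, so 4 fragment(s) are complete. Build each: template segment -> complement -> reverse.
Fragment 1: template[0:5] = CTTTC -> complement GAAAG -> reversed GAAAG
Fragment 2: template[5:10] = ATGAT -> complement TACTA -> reversed ATCAT
Fragment 3: template[10:15] = AGCTT -> complement TCGAA -> reversed AAGCT
Fragment 4: template[15:20] = AATCA -> complement TTAGT -> reversed TGATT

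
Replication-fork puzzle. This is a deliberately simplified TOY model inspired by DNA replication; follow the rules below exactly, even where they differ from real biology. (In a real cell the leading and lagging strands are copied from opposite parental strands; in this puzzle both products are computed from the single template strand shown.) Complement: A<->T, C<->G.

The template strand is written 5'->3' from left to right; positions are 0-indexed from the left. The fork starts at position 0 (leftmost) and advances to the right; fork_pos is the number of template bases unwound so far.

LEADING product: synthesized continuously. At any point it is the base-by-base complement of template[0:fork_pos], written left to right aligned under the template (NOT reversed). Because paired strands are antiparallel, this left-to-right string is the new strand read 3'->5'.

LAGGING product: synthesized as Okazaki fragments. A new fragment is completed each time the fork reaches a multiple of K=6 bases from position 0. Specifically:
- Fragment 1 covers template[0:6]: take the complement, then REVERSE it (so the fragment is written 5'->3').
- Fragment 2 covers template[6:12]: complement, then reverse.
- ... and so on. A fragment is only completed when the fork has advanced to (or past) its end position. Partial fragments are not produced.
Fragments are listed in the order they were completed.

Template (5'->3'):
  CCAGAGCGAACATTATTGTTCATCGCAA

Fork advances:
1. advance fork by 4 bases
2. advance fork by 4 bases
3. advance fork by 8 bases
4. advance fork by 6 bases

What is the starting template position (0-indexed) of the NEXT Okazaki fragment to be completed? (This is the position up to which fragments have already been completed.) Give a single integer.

Answer: 18

Derivation:
Step 1: advance 4 -> fork_pos = 0 + 4 = 4. Next multiple of 6 is 6 (not reached); still 0 fragment(s).
Step 2: advance 4 -> fork_pos = 4 + 4 = 8. Reached multiple(s) of 6: 6 -> fragment 1 completed (1 total).
Step 3: advance 8 -> fork_pos = 8 + 8 = 16. Reached multiple(s) of 6: 12 -> fragment 2 completed (2 total).
Step 4: advance 6 -> fork_pos = 16 + 6 = 22. Reached multiple(s) of 6: 18 -> fragment 3 completed (3 total).
3 fragment(s) completed, covering template[0:18] (3 x 6 = 18). The next fragment, fragment 4, covers template[18:24], so it starts at position 18.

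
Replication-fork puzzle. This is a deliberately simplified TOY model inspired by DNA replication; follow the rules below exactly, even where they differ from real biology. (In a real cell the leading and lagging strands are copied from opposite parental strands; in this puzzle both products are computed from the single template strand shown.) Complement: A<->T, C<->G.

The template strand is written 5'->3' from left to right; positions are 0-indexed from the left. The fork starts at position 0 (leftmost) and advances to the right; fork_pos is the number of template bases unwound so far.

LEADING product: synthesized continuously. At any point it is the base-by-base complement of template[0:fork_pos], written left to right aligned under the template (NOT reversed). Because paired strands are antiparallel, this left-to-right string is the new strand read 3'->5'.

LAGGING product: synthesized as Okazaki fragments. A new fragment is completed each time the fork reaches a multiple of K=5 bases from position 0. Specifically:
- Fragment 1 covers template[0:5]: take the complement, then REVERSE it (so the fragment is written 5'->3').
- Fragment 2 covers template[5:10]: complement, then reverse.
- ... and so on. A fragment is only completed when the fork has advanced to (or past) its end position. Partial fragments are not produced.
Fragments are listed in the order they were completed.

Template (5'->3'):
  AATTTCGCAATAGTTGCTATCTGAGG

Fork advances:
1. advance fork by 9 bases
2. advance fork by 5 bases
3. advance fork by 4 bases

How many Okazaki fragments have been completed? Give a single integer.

Step 1: advance 9 -> fork_pos = 0 + 9 = 9. Reached multiple(s) of 5: 5 -> fragment 1 completed (1 total).
Step 2: advance 5 -> fork_pos = 9 + 5 = 14. Reached multiple(s) of 5: 10 -> fragment 2 completed (2 total).
Step 3: advance 4 -> fork_pos = 14 + 4 = 18. Reached multiple(s) of 5: 15 -> fragment 3 completed (3 total).
Check: final fork_pos = 18; the multiples of 5 that are <= 18 are 5..15 -> 18 // 5 = 3 completed fragment(s).

Answer: 3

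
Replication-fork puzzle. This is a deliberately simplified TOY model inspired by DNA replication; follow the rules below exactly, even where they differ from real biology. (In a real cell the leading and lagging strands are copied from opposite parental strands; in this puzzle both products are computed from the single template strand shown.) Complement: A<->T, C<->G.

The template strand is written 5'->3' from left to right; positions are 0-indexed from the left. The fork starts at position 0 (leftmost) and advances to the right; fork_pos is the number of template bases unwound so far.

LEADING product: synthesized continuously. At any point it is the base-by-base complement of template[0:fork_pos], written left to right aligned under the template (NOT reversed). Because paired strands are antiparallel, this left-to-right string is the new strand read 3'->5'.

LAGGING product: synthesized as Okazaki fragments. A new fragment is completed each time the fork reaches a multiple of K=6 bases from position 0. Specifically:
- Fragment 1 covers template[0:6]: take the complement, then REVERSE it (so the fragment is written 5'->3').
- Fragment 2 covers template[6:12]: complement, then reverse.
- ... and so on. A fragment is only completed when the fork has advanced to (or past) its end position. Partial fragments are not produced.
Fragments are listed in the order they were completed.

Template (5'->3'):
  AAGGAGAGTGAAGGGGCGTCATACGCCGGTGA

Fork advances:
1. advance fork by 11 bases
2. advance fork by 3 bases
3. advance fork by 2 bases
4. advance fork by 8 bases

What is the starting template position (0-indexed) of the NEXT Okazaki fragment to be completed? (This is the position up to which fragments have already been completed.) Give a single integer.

Answer: 24

Derivation:
Step 1: advance 11 -> fork_pos = 0 + 11 = 11. Reached multiple(s) of 6: 6 -> fragment 1 completed (1 total).
Step 2: advance 3 -> fork_pos = 11 + 3 = 14. Reached multiple(s) of 6: 12 -> fragment 2 completed (2 total).
Step 3: advance 2 -> fork_pos = 14 + 2 = 16. Next multiple of 6 is 18 (not reached); still 2 fragment(s).
Step 4: advance 8 -> fork_pos = 16 + 8 = 24. Reached multiple(s) of 6: 18, 24 -> fragments 3-4 completed (4 total).
4 fragment(s) completed, covering template[0:24] (4 x 6 = 24). The next fragment, fragment 5, covers template[24:30], so it starts at position 24.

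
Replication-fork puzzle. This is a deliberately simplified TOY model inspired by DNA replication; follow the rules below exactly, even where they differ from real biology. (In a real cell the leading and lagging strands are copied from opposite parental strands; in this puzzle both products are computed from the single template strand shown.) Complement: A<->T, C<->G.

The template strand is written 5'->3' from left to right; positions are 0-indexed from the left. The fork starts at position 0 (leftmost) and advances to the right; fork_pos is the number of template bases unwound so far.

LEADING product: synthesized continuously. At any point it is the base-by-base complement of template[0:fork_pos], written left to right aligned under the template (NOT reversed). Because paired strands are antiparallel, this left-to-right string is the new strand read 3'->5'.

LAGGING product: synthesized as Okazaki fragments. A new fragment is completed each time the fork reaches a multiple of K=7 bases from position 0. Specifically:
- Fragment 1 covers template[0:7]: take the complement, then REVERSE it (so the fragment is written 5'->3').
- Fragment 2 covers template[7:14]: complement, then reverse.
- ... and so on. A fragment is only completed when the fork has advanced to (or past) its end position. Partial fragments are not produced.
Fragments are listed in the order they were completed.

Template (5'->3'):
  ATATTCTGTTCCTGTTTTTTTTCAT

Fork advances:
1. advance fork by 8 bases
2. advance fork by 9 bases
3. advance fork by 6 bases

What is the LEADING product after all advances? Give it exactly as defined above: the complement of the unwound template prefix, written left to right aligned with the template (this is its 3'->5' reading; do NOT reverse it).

Answer: TATAAGACAAGGACAAAAAAAAG

Derivation:
Step 1: advance 8 -> fork_pos = 0 + 8 = 8.
Step 2: advance 9 -> fork_pos = 8 + 9 = 17.
Step 3: advance 6 -> fork_pos = 17 + 6 = 23.
Unwound prefix: template[0:23] = ATATTCTGTTCCTGTTTTTTTTC
Complement it base by base (A<->T, C<->G), keeping left-to-right order:
  [0:5] ATATT -> TATAA
  [5:10] CTGTT -> GACAA
  [10:15] CCTGT -> GGACA
  [15:20] TTTTT -> AAAAA
  [20:23] TTC -> AAG
Concatenate: TATAAGACAAGGACAAAAAAAAG (length 23; written aligned with the template, i.e. 3'->5').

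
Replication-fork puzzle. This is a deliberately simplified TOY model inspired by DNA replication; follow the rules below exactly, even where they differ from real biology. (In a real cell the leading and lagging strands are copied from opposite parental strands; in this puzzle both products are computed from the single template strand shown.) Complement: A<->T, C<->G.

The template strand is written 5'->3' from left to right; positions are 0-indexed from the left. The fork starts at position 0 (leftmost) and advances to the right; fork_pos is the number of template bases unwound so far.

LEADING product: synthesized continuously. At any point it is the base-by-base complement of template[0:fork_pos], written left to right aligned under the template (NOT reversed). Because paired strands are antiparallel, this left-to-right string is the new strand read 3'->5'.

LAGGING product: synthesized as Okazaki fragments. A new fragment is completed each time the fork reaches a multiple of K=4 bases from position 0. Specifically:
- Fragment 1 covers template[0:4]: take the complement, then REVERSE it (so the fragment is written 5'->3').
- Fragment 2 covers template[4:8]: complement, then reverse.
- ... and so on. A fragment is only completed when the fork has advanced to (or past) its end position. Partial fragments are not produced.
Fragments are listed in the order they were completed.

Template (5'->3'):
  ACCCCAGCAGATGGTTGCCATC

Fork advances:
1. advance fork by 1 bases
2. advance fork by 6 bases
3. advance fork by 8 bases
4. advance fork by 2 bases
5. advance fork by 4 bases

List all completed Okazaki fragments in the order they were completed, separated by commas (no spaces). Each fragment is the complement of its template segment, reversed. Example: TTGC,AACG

Step 1: advance 1 -> fork_pos = 0 + 1 = 1. Next multiple of 4 is 4 (not reached); still 0 fragment(s).
Step 2: advance 6 -> fork_pos = 1 + 6 = 7. Reached multiple(s) of 4: 4 -> fragment 1 completed (1 total).
Step 3: advance 8 -> fork_pos = 7 + 8 = 15. Reached multiple(s) of 4: 8, 12 -> fragments 2-3 completed (3 total).
Step 4: advance 2 -> fork_pos = 15 + 2 = 17. Reached multiple(s) of 4: 16 -> fragment 4 completed (4 total).
Step 5: advance 4 -> fork_pos = 17 + 4 = 21. Reached multiple(s) of 4: 20 -> fragment 5 completed (5 total).
Final fork_pos = 21, so 5 fragment(s) are complete. Build each: template segment -> complement -> reverse.
Fragment 1: template[0:4] = ACCC -> complement TGGG -> reversed GGGT
Fragment 2: template[4:8] = CAGC -> complement GTCG -> reversed GCTG
Fragment 3: template[8:12] = AGAT -> complement TCTA -> reversed ATCT
Fragment 4: template[12:16] = GGTT -> complement CCAA -> reversed AACC
Fragment 5: template[16:20] = GCCA -> complement CGGT -> reversed TGGC

Answer: GGGT,GCTG,ATCT,AACC,TGGC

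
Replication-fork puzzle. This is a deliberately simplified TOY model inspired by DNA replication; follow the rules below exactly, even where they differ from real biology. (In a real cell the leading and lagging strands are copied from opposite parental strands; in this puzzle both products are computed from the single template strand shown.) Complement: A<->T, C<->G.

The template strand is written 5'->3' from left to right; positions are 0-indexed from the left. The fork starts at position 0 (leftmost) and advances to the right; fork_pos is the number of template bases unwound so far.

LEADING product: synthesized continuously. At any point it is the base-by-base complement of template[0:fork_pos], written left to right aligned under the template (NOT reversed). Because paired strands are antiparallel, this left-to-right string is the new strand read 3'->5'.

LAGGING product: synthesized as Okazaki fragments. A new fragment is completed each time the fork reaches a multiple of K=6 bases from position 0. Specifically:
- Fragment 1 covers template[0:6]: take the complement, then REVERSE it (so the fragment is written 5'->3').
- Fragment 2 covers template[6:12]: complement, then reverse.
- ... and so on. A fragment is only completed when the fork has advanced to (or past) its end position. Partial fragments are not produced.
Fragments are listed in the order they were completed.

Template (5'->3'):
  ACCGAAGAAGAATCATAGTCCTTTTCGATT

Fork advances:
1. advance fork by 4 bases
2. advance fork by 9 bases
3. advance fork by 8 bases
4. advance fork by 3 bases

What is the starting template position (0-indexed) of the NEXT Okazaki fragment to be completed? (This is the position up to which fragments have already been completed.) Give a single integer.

Step 1: advance 4 -> fork_pos = 0 + 4 = 4. Next multiple of 6 is 6 (not reached); still 0 fragment(s).
Step 2: advance 9 -> fork_pos = 4 + 9 = 13. Reached multiple(s) of 6: 6, 12 -> fragments 1-2 completed (2 total).
Step 3: advance 8 -> fork_pos = 13 + 8 = 21. Reached multiple(s) of 6: 18 -> fragment 3 completed (3 total).
Step 4: advance 3 -> fork_pos = 21 + 3 = 24. Reached multiple(s) of 6: 24 -> fragment 4 completed (4 total).
4 fragment(s) completed, covering template[0:24] (4 x 6 = 24). The next fragment, fragment 5, covers template[24:30], so it starts at position 24.

Answer: 24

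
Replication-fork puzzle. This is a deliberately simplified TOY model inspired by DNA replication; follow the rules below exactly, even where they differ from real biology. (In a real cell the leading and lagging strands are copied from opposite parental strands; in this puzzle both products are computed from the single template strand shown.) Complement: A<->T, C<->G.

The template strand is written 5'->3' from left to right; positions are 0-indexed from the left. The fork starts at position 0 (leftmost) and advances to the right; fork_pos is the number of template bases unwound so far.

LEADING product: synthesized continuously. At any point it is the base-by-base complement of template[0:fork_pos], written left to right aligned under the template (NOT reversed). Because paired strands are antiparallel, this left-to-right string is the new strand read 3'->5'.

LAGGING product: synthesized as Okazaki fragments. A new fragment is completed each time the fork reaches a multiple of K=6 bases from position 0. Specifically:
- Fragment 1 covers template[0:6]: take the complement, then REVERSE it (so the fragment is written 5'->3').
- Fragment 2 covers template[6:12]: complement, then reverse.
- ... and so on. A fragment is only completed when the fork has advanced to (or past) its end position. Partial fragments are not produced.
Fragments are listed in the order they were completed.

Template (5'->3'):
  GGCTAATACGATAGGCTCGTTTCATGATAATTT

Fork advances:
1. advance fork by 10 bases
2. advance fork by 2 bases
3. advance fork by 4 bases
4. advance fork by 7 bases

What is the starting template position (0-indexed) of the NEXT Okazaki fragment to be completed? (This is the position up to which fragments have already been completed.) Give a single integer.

Step 1: advance 10 -> fork_pos = 0 + 10 = 10. Reached multiple(s) of 6: 6 -> fragment 1 completed (1 total).
Step 2: advance 2 -> fork_pos = 10 + 2 = 12. Reached multiple(s) of 6: 12 -> fragment 2 completed (2 total).
Step 3: advance 4 -> fork_pos = 12 + 4 = 16. Next multiple of 6 is 18 (not reached); still 2 fragment(s).
Step 4: advance 7 -> fork_pos = 16 + 7 = 23. Reached multiple(s) of 6: 18 -> fragment 3 completed (3 total).
3 fragment(s) completed, covering template[0:18] (3 x 6 = 18). The next fragment, fragment 4, covers template[18:24], so it starts at position 18.

Answer: 18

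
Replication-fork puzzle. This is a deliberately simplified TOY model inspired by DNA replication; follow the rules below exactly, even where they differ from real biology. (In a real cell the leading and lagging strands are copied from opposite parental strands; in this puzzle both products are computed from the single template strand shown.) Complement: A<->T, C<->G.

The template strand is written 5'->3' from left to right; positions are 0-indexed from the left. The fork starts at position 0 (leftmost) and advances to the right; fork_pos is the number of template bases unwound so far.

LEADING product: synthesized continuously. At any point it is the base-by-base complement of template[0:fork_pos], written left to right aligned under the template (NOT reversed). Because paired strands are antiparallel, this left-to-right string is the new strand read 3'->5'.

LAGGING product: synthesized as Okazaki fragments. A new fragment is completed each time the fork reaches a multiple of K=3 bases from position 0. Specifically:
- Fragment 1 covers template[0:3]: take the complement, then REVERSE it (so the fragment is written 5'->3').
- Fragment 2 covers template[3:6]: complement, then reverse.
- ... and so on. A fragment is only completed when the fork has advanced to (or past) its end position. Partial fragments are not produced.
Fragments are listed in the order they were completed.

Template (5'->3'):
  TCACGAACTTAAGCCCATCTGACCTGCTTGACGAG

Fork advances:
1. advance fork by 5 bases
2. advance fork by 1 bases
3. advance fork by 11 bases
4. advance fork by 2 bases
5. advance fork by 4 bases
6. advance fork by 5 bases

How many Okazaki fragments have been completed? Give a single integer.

Answer: 9

Derivation:
Step 1: advance 5 -> fork_pos = 0 + 5 = 5. Reached multiple(s) of 3: 3 -> fragment 1 completed (1 total).
Step 2: advance 1 -> fork_pos = 5 + 1 = 6. Reached multiple(s) of 3: 6 -> fragment 2 completed (2 total).
Step 3: advance 11 -> fork_pos = 6 + 11 = 17. Reached multiple(s) of 3: 9, 12, 15 -> fragments 3-5 completed (5 total).
Step 4: advance 2 -> fork_pos = 17 + 2 = 19. Reached multiple(s) of 3: 18 -> fragment 6 completed (6 total).
Step 5: advance 4 -> fork_pos = 19 + 4 = 23. Reached multiple(s) of 3: 21 -> fragment 7 completed (7 total).
Step 6: advance 5 -> fork_pos = 23 + 5 = 28. Reached multiple(s) of 3: 24, 27 -> fragments 8-9 completed (9 total).
Check: final fork_pos = 28; the multiples of 3 that are <= 28 are 3..27 -> 28 // 3 = 9 completed fragment(s).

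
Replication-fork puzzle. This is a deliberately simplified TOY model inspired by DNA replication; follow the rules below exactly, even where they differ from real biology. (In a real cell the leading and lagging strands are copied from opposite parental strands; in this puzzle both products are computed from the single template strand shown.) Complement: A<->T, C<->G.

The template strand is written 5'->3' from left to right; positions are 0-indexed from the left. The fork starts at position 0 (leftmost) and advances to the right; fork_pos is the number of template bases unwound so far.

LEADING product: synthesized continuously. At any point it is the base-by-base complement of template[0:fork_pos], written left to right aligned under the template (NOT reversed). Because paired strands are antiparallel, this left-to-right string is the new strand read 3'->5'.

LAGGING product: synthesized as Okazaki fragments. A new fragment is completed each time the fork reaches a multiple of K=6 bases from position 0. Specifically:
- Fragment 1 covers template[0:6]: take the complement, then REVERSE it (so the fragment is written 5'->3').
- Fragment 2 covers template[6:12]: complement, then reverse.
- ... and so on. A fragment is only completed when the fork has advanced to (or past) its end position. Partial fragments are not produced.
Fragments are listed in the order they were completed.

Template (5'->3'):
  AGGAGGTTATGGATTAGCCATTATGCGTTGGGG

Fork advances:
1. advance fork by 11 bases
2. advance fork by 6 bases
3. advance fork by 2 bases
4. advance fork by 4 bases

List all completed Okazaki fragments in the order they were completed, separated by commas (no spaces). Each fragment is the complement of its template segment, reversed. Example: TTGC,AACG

Step 1: advance 11 -> fork_pos = 0 + 11 = 11. Reached multiple(s) of 6: 6 -> fragment 1 completed (1 total).
Step 2: advance 6 -> fork_pos = 11 + 6 = 17. Reached multiple(s) of 6: 12 -> fragment 2 completed (2 total).
Step 3: advance 2 -> fork_pos = 17 + 2 = 19. Reached multiple(s) of 6: 18 -> fragment 3 completed (3 total).
Step 4: advance 4 -> fork_pos = 19 + 4 = 23. Next multiple of 6 is 24 (not reached); still 3 fragment(s).
Final fork_pos = 23, so 3 fragment(s) are complete. Build each: template segment -> complement -> reverse.
Fragment 1: template[0:6] = AGGAGG -> complement TCCTCC -> reversed CCTCCT
Fragment 2: template[6:12] = TTATGG -> complement AATACC -> reversed CCATAA
Fragment 3: template[12:18] = ATTAGC -> complement TAATCG -> reversed GCTAAT

Answer: CCTCCT,CCATAA,GCTAAT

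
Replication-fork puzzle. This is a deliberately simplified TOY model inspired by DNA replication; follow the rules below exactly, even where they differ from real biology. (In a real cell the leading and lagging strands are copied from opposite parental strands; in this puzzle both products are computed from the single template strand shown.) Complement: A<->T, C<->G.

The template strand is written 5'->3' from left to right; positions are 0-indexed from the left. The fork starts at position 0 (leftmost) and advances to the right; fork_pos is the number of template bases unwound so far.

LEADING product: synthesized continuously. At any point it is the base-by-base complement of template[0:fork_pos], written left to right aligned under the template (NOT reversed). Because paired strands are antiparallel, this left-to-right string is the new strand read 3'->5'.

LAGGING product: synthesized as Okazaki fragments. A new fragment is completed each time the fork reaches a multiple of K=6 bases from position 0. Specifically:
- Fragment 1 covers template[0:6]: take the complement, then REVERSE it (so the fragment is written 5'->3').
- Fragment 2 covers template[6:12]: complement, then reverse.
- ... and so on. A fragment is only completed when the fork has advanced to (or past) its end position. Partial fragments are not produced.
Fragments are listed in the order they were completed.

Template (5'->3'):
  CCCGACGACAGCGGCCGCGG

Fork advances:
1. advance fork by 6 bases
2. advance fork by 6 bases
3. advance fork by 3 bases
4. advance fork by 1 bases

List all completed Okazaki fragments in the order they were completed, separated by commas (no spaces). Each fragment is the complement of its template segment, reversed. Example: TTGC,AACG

Step 1: advance 6 -> fork_pos = 0 + 6 = 6. Reached multiple(s) of 6: 6 -> fragment 1 completed (1 total).
Step 2: advance 6 -> fork_pos = 6 + 6 = 12. Reached multiple(s) of 6: 12 -> fragment 2 completed (2 total).
Step 3: advance 3 -> fork_pos = 12 + 3 = 15. Next multiple of 6 is 18 (not reached); still 2 fragment(s).
Step 4: advance 1 -> fork_pos = 15 + 1 = 16. Next multiple of 6 is 18 (not reached); still 2 fragment(s).
Final fork_pos = 16, so 2 fragment(s) are complete. Build each: template segment -> complement -> reverse.
Fragment 1: template[0:6] = CCCGAC -> complement GGGCTG -> reversed GTCGGG
Fragment 2: template[6:12] = GACAGC -> complement CTGTCG -> reversed GCTGTC

Answer: GTCGGG,GCTGTC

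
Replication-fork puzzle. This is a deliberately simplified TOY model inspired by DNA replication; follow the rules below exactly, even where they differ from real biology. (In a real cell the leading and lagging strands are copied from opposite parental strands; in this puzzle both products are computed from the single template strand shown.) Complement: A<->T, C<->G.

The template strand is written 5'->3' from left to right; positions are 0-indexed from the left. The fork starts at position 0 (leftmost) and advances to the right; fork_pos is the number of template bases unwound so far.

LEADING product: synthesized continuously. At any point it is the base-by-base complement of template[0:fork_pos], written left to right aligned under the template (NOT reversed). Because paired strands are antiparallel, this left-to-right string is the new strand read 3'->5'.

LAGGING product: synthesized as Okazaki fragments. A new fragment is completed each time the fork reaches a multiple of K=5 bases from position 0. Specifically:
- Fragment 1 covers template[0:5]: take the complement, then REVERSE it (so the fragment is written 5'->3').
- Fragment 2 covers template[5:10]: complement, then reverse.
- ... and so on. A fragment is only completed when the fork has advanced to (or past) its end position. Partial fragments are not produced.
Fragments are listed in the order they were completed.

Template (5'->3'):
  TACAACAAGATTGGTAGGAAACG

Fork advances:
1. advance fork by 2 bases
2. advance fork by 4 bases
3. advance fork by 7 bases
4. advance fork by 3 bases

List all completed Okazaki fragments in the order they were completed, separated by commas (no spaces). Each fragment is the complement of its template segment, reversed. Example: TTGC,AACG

Step 1: advance 2 -> fork_pos = 0 + 2 = 2. Next multiple of 5 is 5 (not reached); still 0 fragment(s).
Step 2: advance 4 -> fork_pos = 2 + 4 = 6. Reached multiple(s) of 5: 5 -> fragment 1 completed (1 total).
Step 3: advance 7 -> fork_pos = 6 + 7 = 13. Reached multiple(s) of 5: 10 -> fragment 2 completed (2 total).
Step 4: advance 3 -> fork_pos = 13 + 3 = 16. Reached multiple(s) of 5: 15 -> fragment 3 completed (3 total).
Final fork_pos = 16, so 3 fragment(s) are complete. Build each: template segment -> complement -> reverse.
Fragment 1: template[0:5] = TACAA -> complement ATGTT -> reversed TTGTA
Fragment 2: template[5:10] = CAAGA -> complement GTTCT -> reversed TCTTG
Fragment 3: template[10:15] = TTGGT -> complement AACCA -> reversed ACCAA

Answer: TTGTA,TCTTG,ACCAA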